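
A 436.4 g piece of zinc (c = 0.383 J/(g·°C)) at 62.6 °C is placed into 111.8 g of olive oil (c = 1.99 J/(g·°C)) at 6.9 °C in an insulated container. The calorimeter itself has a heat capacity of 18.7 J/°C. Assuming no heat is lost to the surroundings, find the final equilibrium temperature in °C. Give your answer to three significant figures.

T_f = 29.7 °C

Heat lost by zinc = heat gained by olive oil + calorimeter.
(436.4)(0.383)(62.6 − T) = [(111.8)(1.99) + 18.7](T − 6.9)
167.1412 (62.6 − T) = 241.182 (T − 6.9)
10463 − 167.1412 T = 241.182 T − 1664.2
12127.2 = 408.3232 T
T = 29.70 °C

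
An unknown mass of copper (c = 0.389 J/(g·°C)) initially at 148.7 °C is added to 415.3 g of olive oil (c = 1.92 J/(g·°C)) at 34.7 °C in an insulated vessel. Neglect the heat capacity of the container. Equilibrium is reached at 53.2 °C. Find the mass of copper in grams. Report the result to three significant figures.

q_gained = (415.3 × 1.92) × (53.2 − 34.7) = 14750 J
q_lost = m × 0.389 × (148.7 − 53.2) = 37.1495 m
m = 14750 / 37.1495 = 397 g

m = 397 g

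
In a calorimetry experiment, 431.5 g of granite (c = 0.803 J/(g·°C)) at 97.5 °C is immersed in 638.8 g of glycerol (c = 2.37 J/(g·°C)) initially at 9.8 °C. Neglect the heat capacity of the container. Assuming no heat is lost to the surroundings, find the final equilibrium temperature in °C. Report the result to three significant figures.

T_f = 26.1 °C

Heat lost by granite = heat gained by glycerol.
(431.5)(0.803)(97.5 − T) = (638.8)(2.37)(T − 9.8)
346.4945 (97.5 − T) = 1513.956 (T − 9.8)
33783 − 346.4945 T = 1513.956 T − 14837
48620 = 1860.4505 T
T = 26.13 °C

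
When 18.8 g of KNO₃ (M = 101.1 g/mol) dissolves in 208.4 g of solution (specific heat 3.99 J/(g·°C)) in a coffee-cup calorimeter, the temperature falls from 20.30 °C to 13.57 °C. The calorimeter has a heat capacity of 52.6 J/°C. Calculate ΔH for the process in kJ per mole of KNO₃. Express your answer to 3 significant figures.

ΔH = 32.0 kJ/mol

|ΔT| = |13.57 − 20.30| = 6.73 °C
|q_surr| = (208.4 × 3.99 + 52.6) × 6.73 = 884.116 × 6.73 = 5950 J
n(KNO₃) = 18.8 / 101.1 = 0.1860 mol
Temperature fell, so q_rxn = +|q_surr| = 5.950 kJ
ΔH = q_rxn / n = 31.99 kJ/mol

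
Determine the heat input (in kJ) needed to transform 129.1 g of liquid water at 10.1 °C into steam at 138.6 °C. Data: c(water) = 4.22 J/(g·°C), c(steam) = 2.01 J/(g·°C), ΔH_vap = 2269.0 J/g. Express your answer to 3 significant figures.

q = 352 kJ

q1 (heat water 10.1→100.0 °C): 129.1 × 4.22 × 89.9 = 48978 J
q2 (vaporize at 100 °C): 129.1 × 2269.0 = 292928 J
q3 (heat steam 100.0→138.6 °C): 129.1 × 2.01 × 38.6 = 10016 J
Total: 48978 + 292928 + 10016 = 351922 J = 352 kJ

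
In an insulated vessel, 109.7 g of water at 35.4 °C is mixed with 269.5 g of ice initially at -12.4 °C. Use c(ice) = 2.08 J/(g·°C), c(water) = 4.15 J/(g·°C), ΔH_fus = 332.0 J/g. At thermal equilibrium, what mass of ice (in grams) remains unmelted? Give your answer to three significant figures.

m_ice remaining = 242 g

Heat to warm all ice to 0 °C: 269.5×2.08×12.4 = 6950.9 J
Heat released by water cooling to 0 °C: 109.7×4.15×35.4 = 16116 J
16116 J < 6950.9 + 269.5×332.0 = 96424.9 J, so not all ice melts; final T = 0 °C.
Heat left for melting: 16116 − 6950.9 = 9165.1 J
Mass melted = 9165.1 / 332.0 = 27.61 g
Ice remaining = 269.5 − 27.61 = 241.89 g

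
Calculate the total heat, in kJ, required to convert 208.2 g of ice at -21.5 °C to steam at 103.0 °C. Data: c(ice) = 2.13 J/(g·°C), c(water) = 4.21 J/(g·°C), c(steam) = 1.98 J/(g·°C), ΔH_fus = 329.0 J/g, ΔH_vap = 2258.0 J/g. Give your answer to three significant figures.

q1 (heat ice -21.5→0.0 °C): 208.2 × 2.13 × 21.5 = 9535 J
q2 (melt at 0 °C): 208.2 × 329.0 = 68498 J
q3 (heat water 0.0→100.0 °C): 208.2 × 4.21 × 100.0 = 87652 J
q4 (vaporize at 100 °C): 208.2 × 2258.0 = 470116 J
q5 (heat steam 100.0→103.0 °C): 208.2 × 1.98 × 3.0 = 1237 J
Total: 9535 + 68498 + 87652 + 470116 + 1237 = 637038 J = 637 kJ

q = 637 kJ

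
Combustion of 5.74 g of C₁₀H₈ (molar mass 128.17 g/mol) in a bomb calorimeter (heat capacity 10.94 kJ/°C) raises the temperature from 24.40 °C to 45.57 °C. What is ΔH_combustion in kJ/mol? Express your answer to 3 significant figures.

ΔH = -5170 kJ/mol

ΔT = 45.57 − 24.40 = 21.17 °C
q_cal = C_cal × ΔT = 10.94 × 21.17 = 231.5998 kJ
n = 5.74 / 128.17 = 0.04478 mol
q_rxn = −q_cal = -231.5998 kJ
ΔH = -231.5998 / 0.04478 = -5172 kJ/mol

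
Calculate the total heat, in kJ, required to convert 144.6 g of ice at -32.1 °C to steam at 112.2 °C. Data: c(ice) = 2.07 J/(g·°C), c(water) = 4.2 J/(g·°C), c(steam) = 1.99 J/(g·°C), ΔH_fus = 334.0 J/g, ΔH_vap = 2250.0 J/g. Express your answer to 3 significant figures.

q1 (heat ice -32.1→0.0 °C): 144.6 × 2.07 × 32.1 = 9608 J
q2 (melt at 0 °C): 144.6 × 334.0 = 48296 J
q3 (heat water 0.0→100.0 °C): 144.6 × 4.2 × 100.0 = 60732 J
q4 (vaporize at 100 °C): 144.6 × 2250.0 = 325350 J
q5 (heat steam 100.0→112.2 °C): 144.6 × 1.99 × 12.2 = 3511 J
Total: 9608 + 48296 + 60732 + 325350 + 3511 = 447497 J = 447 kJ

q = 447 kJ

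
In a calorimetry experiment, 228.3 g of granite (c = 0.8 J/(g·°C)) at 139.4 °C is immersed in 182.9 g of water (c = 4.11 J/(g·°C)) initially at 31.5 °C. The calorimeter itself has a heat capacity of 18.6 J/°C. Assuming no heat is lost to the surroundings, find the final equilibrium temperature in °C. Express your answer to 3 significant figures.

T_f = 52.2 °C

Heat lost by granite = heat gained by water + calorimeter.
(228.3)(0.8)(139.4 − T) = [(182.9)(4.11) + 18.6](T − 31.5)
182.64 (139.4 − T) = 770.319 (T − 31.5)
25460 − 182.64 T = 770.319 T − 24265
49725 = 952.959 T
T = 52.18 °C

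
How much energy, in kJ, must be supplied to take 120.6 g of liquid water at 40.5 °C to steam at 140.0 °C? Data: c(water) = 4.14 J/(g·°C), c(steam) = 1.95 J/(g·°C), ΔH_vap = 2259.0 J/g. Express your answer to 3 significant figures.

q = 312 kJ

q1 (heat water 40.5→100.0 °C): 120.6 × 4.14 × 59.5 = 29707 J
q2 (vaporize at 100 °C): 120.6 × 2259.0 = 272435 J
q3 (heat steam 100.0→140.0 °C): 120.6 × 1.95 × 40.0 = 9407 J
Total: 29707 + 272435 + 9407 = 311549 J = 312 kJ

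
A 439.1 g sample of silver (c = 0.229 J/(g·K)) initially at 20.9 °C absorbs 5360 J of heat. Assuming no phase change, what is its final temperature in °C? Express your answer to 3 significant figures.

ΔT = q / (m c) = 5360 / (439.1 × 0.229) = 53.30 °C
T_f = 20.9 + 53.30 = 74.20 °C

T_f = 74.2 °C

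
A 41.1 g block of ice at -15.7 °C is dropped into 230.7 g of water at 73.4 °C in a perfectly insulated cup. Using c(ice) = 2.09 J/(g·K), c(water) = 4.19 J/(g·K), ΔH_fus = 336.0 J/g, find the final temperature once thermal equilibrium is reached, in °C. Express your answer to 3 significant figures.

T_f = 49.0 °C

Heat to bring ice to 0 °C and melt it: q₁ = 41.1×2.09×15.7 + 41.1×336.0 = 15158 J
Heat the water can supply cooling to 0 °C: 230.7×4.19×73.4 = 70950.9 J > q₁, so all ice melts.
Energy balance: 230.7×4.19×(73.4 − T) = 15158 + 41.1×4.19×(T − 0)
966.633(73.4 − T) = 15158 + 172.209 T
70950.9 − 15158 = 1138.842 T
T = 55792.9 / 1138.842 = 48.99 °C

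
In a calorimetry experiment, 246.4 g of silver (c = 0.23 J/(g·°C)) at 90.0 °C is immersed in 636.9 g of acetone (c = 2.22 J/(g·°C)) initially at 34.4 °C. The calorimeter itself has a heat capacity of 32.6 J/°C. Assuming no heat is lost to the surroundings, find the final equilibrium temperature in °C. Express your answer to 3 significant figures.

Heat lost by silver = heat gained by acetone + calorimeter.
(246.4)(0.23)(90.0 − T) = [(636.9)(2.22) + 32.6](T − 34.4)
56.672 (90.0 − T) = 1446.518 (T − 34.4)
5100.5 − 56.672 T = 1446.518 T − 49760
54860.5 = 1503.190 T
T = 36.50 °C

T_f = 36.5 °C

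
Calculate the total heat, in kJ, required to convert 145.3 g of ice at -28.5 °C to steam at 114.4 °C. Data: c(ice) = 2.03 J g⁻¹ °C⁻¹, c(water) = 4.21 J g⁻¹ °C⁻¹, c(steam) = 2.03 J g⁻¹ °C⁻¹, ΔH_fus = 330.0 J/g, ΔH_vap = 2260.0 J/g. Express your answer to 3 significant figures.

q = 450 kJ

q1 (heat ice -28.5→0.0 °C): 145.3 × 2.03 × 28.5 = 8406 J
q2 (melt at 0 °C): 145.3 × 330.0 = 47949 J
q3 (heat water 0.0→100.0 °C): 145.3 × 4.21 × 100.0 = 61171 J
q4 (vaporize at 100 °C): 145.3 × 2260.0 = 328378 J
q5 (heat steam 100.0→114.4 °C): 145.3 × 2.03 × 14.4 = 4247 J
Total: 8406 + 47949 + 61171 + 328378 + 4247 = 450151 J = 450 kJ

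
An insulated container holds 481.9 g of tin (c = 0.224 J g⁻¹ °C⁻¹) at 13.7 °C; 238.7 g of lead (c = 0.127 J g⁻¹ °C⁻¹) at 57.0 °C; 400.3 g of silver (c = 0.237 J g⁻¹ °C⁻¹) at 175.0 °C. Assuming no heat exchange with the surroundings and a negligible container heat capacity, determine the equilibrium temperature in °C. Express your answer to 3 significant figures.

Σ mᵢcᵢ(T − Tᵢ) = 0  ⇒  T = Σ mᵢcᵢTᵢ / Σ mᵢcᵢ
Σ mᵢcᵢ = 481.9×0.224 + 238.7×0.127 + 400.3×0.237 = 233.1316
Σ mᵢcᵢTᵢ = 107.9456×13.7 + 30.3149×57.0 + 94.8711×175.0 = 19809
T = 19809 / 233.1316 = 84.97 °C

T_f = 85.0 °C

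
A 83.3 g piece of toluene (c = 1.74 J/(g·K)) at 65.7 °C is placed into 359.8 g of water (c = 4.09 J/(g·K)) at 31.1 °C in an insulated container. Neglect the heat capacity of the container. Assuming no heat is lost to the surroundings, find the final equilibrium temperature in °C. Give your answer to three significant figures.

T_f = 34.2 °C

Heat lost by toluene = heat gained by water.
(83.3)(1.74)(65.7 − T) = (359.8)(4.09)(T − 31.1)
144.942 (65.7 − T) = 1471.582 (T − 31.1)
9522.7 − 144.942 T = 1471.582 T − 45766
55288.7 = 1616.524 T
T = 34.20 °C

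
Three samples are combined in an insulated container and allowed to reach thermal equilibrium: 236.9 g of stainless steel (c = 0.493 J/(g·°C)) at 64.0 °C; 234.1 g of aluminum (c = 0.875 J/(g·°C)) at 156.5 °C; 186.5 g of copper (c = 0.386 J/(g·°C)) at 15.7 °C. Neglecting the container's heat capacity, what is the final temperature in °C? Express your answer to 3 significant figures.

T_f = 103 °C

Σ mᵢcᵢ(T − Tᵢ) = 0  ⇒  T = Σ mᵢcᵢTᵢ / Σ mᵢcᵢ
Σ mᵢcᵢ = 236.9×0.493 + 234.1×0.875 + 186.5×0.386 = 393.6182
Σ mᵢcᵢTᵢ = 116.7917×64.0 + 204.8375×156.5 + 71.989×15.7 = 40662
T = 40662 / 393.6182 = 103.3 °C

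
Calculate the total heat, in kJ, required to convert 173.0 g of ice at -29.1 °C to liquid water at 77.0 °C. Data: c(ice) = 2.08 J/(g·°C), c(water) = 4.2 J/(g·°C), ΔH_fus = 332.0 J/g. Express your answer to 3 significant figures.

q1 (heat ice -29.1→0.0 °C): 173.0 × 2.08 × 29.1 = 10471 J
q2 (melt at 0 °C): 173.0 × 332.0 = 57436 J
q3 (heat water 0.0→77.0 °C): 173.0 × 4.2 × 77.0 = 55948 J
Total: 10471 + 57436 + 55948 = 123855 J = 124 kJ

q = 124 kJ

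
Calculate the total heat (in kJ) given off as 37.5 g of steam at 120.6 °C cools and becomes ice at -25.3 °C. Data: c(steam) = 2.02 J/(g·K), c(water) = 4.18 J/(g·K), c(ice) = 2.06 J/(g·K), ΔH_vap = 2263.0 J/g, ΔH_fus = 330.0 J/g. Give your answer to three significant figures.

q = 116 kJ

q1 (cool steam 120.6→100 °C): 37.5 × 2.02 × 20.6 = 1560 J
q2 (condense at 100 °C): 37.5 × 2263.0 = 84863 J
q3 (cool water 100→0 °C): 37.5 × 4.18 × 100.0 = 15675 J
q4 (freeze at 0 °C): 37.5 × 330.0 = 12375 J
q5 (cool ice 0→-25.3 °C): 37.5 × 2.06 × 25.3 = 1954 J
Total: 1560 + 84863 + 15675 + 12375 + 1954 = 116427 J = 116 kJ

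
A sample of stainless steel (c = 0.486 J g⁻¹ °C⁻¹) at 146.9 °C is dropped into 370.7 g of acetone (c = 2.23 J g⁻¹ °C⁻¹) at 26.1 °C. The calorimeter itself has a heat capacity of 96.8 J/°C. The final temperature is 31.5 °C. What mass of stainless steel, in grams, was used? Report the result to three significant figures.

m = 88.9 g

q_gained = (370.7 × 2.23 + 96.8) × (31.5 − 26.1) = 4987 J
q_lost = m × 0.486 × (146.9 − 31.5) = 56.0844 m
m = 4987 / 56.0844 = 88.9 g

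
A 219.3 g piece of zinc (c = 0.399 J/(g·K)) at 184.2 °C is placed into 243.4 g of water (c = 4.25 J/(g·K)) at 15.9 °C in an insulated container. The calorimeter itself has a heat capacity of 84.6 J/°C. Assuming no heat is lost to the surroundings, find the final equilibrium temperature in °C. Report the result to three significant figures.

Heat lost by zinc = heat gained by water + calorimeter.
(219.3)(0.399)(184.2 − T) = [(243.4)(4.25) + 84.6](T − 15.9)
87.5007 (184.2 − T) = 1119.05 (T − 15.9)
16118 − 87.5007 T = 1119.05 T − 17793
33911 = 1206.5507 T
T = 28.11 °C

T_f = 28.1 °C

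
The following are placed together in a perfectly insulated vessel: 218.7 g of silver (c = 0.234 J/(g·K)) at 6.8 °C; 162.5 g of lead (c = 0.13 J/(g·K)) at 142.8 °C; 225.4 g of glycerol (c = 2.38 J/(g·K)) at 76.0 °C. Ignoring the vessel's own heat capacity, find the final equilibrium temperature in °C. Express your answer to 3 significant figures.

T_f = 72.5 °C

Σ mᵢcᵢ(T − Tᵢ) = 0  ⇒  T = Σ mᵢcᵢTᵢ / Σ mᵢcᵢ
Σ mᵢcᵢ = 218.7×0.234 + 162.5×0.13 + 225.4×2.38 = 608.7528
Σ mᵢcᵢTᵢ = 51.1758×6.8 + 21.125×142.8 + 536.452×76.0 = 44135
T = 44135 / 608.7528 = 72.50 °C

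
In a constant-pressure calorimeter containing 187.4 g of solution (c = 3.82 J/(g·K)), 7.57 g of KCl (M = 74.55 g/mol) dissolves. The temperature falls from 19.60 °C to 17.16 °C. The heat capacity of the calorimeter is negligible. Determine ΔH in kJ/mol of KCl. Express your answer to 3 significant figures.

|ΔT| = |17.16 − 19.60| = 2.44 °C
|q_surr| = (187.4 × 3.82) × 2.44 = 715.868 × 2.44 = 1747 J
n(KCl) = 7.57 / 74.55 = 0.1015 mol
Temperature fell, so q_rxn = +|q_surr| = 1.747 kJ
ΔH = q_rxn / n = 17.21 kJ/mol

ΔH = 17.2 kJ/mol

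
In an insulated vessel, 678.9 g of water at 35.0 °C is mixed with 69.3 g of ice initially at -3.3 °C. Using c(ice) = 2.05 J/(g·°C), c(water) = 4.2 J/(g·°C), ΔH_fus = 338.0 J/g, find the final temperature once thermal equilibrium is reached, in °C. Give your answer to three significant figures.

Heat to bring ice to 0 °C and melt it: q₁ = 69.3×2.05×3.3 + 69.3×338.0 = 23892 J
Heat the water can supply cooling to 0 °C: 678.9×4.2×35.0 = 99798.3 J > q₁, so all ice melts.
Energy balance: 678.9×4.2×(35.0 − T) = 23892 + 69.3×4.2×(T − 0)
2851.38(35.0 − T) = 23892 + 291.06 T
99798.3 − 23892 = 3142.44 T
T = 75906.3 / 3142.44 = 24.16 °C

T_f = 24.2 °C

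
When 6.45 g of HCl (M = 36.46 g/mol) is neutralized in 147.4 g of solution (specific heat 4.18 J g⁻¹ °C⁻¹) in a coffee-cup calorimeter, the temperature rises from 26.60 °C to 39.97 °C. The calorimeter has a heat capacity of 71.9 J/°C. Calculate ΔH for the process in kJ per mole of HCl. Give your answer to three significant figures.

ΔH = -52.0 kJ/mol

|ΔT| = |39.97 − 26.60| = 13.37 °C
|q_surr| = (147.4 × 4.18 + 71.9) × 13.37 = 688.032 × 13.37 = 9199 J
n(HCl) = 6.45 / 36.46 = 0.1769 mol
Temperature rose, so q_rxn = −|q_surr| = -9.199 kJ
ΔH = q_rxn / n = -52.00 kJ/mol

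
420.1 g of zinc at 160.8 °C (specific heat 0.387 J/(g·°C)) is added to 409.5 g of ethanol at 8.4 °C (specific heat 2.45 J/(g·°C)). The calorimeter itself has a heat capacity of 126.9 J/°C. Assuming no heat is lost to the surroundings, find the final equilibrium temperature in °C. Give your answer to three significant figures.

T_f = 27.6 °C

Heat lost by zinc = heat gained by ethanol + calorimeter.
(420.1)(0.387)(160.8 − T) = [(409.5)(2.45) + 126.9](T − 8.4)
162.5787 (160.8 − T) = 1130.175 (T − 8.4)
26143 − 162.5787 T = 1130.175 T − 9493.5
35636.5 = 1292.7537 T
T = 27.57 °C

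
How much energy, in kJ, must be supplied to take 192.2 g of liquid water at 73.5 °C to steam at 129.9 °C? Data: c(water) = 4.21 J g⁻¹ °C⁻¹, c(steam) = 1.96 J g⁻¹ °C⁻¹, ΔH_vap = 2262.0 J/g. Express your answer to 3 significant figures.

q1 (heat water 73.5→100.0 °C): 192.2 × 4.21 × 26.5 = 21443 J
q2 (vaporize at 100 °C): 192.2 × 2262.0 = 434756 J
q3 (heat steam 100.0→129.9 °C): 192.2 × 1.96 × 29.9 = 11264 J
Total: 21443 + 434756 + 11264 = 467463 J = 467 kJ

q = 467 kJ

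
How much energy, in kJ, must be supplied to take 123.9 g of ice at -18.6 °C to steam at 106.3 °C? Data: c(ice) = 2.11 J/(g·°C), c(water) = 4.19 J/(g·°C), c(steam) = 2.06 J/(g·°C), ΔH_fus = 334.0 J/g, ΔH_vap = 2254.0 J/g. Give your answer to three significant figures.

q1 (heat ice -18.6→0.0 °C): 123.9 × 2.11 × 18.6 = 4863 J
q2 (melt at 0 °C): 123.9 × 334.0 = 41383 J
q3 (heat water 0.0→100.0 °C): 123.9 × 4.19 × 100.0 = 51914 J
q4 (vaporize at 100 °C): 123.9 × 2254.0 = 279271 J
q5 (heat steam 100.0→106.3 °C): 123.9 × 2.06 × 6.3 = 1608 J
Total: 4863 + 41383 + 51914 + 279271 + 1608 = 379039 J = 379 kJ

q = 379 kJ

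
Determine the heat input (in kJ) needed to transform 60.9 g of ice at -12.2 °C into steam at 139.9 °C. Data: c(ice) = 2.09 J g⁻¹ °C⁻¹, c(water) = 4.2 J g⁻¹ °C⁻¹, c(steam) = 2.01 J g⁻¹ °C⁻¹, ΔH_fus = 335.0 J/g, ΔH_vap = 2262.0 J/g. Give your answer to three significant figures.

q1 (heat ice -12.2→0.0 °C): 60.9 × 2.09 × 12.2 = 1553 J
q2 (melt at 0 °C): 60.9 × 335.0 = 20402 J
q3 (heat water 0.0→100.0 °C): 60.9 × 4.2 × 100.0 = 25578 J
q4 (vaporize at 100 °C): 60.9 × 2262.0 = 137756 J
q5 (heat steam 100.0→139.9 °C): 60.9 × 2.01 × 39.9 = 4884 J
Total: 1553 + 20402 + 25578 + 137756 + 4884 = 190173 J = 190 kJ

q = 190 kJ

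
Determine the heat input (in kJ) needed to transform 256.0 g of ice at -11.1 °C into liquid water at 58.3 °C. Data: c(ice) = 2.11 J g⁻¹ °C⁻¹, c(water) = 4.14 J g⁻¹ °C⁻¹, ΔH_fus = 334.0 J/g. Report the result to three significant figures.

q = 153 kJ

q1 (heat ice -11.1→0.0 °C): 256.0 × 2.11 × 11.1 = 5996 J
q2 (melt at 0 °C): 256.0 × 334.0 = 85504 J
q3 (heat water 0.0→58.3 °C): 256.0 × 4.14 × 58.3 = 61789 J
Total: 5996 + 85504 + 61789 = 153289 J = 153 kJ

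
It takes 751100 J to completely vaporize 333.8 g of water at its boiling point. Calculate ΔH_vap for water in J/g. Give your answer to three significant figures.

ΔH_vap = q / m = 751100 / 333.8 = 2250 J/g

ΔH_vap = 2250 J/g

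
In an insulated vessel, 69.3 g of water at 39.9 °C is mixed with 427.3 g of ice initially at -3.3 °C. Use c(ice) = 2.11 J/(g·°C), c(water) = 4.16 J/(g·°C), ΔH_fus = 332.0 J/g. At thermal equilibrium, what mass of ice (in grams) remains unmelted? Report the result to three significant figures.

m_ice remaining = 402 g

Heat to warm all ice to 0 °C: 427.3×2.11×3.3 = 2975.3 J
Heat released by water cooling to 0 °C: 69.3×4.16×39.9 = 11503 J
11503 J < 2975.3 + 427.3×332.0 = 144838.9 J, so not all ice melts; final T = 0 °C.
Heat left for melting: 11503 − 2975.3 = 8527.7 J
Mass melted = 8527.7 / 332.0 = 25.69 g
Ice remaining = 427.3 − 25.69 = 401.61 g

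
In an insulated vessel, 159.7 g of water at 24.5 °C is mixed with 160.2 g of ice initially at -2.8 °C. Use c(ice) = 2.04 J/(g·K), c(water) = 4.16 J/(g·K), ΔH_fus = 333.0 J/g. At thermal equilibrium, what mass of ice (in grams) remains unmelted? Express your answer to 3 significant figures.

Heat to warm all ice to 0 °C: 160.2×2.04×2.8 = 915.06 J
Heat released by water cooling to 0 °C: 159.7×4.16×24.5 = 16277 J
16277 J < 915.06 + 160.2×333.0 = 54261.66 J, so not all ice melts; final T = 0 °C.
Heat left for melting: 16277 − 915.06 = 15361.94 J
Mass melted = 15361.94 / 333.0 = 46.13 g
Ice remaining = 160.2 − 46.13 = 114.07 g

m_ice remaining = 114 g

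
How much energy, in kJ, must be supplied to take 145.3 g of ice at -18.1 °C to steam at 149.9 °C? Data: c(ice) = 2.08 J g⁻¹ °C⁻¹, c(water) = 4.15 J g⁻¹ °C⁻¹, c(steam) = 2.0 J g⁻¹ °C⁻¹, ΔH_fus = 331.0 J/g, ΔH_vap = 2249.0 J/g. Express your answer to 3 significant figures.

q = 455 kJ

q1 (heat ice -18.1→0.0 °C): 145.3 × 2.08 × 18.1 = 5470 J
q2 (melt at 0 °C): 145.3 × 331.0 = 48094 J
q3 (heat water 0.0→100.0 °C): 145.3 × 4.15 × 100.0 = 60300 J
q4 (vaporize at 100 °C): 145.3 × 2249.0 = 326780 J
q5 (heat steam 100.0→149.9 °C): 145.3 × 2.0 × 49.9 = 14501 J
Total: 5470 + 48094 + 60300 + 326780 + 14501 = 455145 J = 455 kJ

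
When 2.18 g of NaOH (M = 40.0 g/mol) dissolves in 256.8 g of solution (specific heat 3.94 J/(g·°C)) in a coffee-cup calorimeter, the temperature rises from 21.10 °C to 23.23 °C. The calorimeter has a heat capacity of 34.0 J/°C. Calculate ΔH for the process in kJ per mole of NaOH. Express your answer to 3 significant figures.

|ΔT| = |23.23 − 21.10| = 2.13 °C
|q_surr| = (256.8 × 3.94 + 34.0) × 2.13 = 1045.792 × 2.13 = 2228 J
n(NaOH) = 2.18 / 40.0 = 0.05450 mol
Temperature rose, so q_rxn = −|q_surr| = -2.228 kJ
ΔH = q_rxn / n = -40.88 kJ/mol

ΔH = -40.9 kJ/mol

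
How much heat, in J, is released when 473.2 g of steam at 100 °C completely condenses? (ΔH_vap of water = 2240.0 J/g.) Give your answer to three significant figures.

q = m × ΔH_vap = 473.2 × 2240.0 = 1060000 J

q = 1060000 J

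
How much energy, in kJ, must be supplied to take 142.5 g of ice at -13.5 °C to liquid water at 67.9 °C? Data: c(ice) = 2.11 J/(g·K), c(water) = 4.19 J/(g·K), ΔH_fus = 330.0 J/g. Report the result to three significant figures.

q1 (heat ice -13.5→0.0 °C): 142.5 × 2.11 × 13.5 = 4059 J
q2 (melt at 0 °C): 142.5 × 330.0 = 47025 J
q3 (heat water 0.0→67.9 °C): 142.5 × 4.19 × 67.9 = 40541 J
Total: 4059 + 47025 + 40541 = 91625 J = 91.6 kJ

q = 91.6 kJ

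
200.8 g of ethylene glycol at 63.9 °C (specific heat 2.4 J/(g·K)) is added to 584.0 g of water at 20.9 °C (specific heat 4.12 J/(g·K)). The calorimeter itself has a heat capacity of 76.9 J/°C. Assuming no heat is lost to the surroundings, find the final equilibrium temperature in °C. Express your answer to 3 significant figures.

Heat lost by ethylene glycol = heat gained by water + calorimeter.
(200.8)(2.4)(63.9 − T) = [(584.0)(4.12) + 76.9](T − 20.9)
481.92 (63.9 − T) = 2482.98 (T − 20.9)
30795 − 481.92 T = 2482.98 T − 51894
82689 = 2964.90 T
T = 27.89 °C

T_f = 27.9 °C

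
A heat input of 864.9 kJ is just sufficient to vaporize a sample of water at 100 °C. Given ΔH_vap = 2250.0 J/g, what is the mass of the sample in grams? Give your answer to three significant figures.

m = 384 g

m = q / ΔH_vap = 864900 J / 2250.0 J/g = 384 g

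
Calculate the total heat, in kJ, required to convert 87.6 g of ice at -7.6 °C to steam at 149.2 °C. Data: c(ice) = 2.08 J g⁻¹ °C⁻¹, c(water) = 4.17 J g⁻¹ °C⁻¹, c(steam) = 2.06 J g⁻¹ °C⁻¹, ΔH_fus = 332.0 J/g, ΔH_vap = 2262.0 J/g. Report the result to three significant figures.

q1 (heat ice -7.6→0.0 °C): 87.6 × 2.08 × 7.6 = 1385 J
q2 (melt at 0 °C): 87.6 × 332.0 = 29083 J
q3 (heat water 0.0→100.0 °C): 87.6 × 4.17 × 100.0 = 36529 J
q4 (vaporize at 100 °C): 87.6 × 2262.0 = 198151 J
q5 (heat steam 100.0→149.2 °C): 87.6 × 2.06 × 49.2 = 8878 J
Total: 1385 + 29083 + 36529 + 198151 + 8878 = 274026 J = 274 kJ

q = 274 kJ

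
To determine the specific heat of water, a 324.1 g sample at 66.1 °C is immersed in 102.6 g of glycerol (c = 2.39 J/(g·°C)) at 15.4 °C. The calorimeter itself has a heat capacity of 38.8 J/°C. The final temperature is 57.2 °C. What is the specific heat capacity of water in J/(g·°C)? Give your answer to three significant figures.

c = 4.12 J/(g·°C)

q_gained = (102.6 × 2.39 + 38.8) × (57.2 − 15.4) = 11870 J
q_lost = 324.1 × c × (66.1 − 57.2) = 2884.49 c
Set equal: c = 11870 / 2884.49 = 4.12 J/(g·°C)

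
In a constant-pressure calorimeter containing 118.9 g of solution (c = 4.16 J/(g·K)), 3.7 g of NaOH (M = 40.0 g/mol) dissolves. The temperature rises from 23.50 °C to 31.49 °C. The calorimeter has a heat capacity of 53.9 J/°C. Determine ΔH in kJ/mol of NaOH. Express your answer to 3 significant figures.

|ΔT| = |31.49 − 23.50| = 7.99 °C
|q_surr| = (118.9 × 4.16 + 53.9) × 7.99 = 548.524 × 7.99 = 4383 J
n(NaOH) = 3.7 / 40.0 = 0.09250 mol
Temperature rose, so q_rxn = −|q_surr| = -4.383 kJ
ΔH = q_rxn / n = -47.38 kJ/mol

ΔH = -47.4 kJ/mol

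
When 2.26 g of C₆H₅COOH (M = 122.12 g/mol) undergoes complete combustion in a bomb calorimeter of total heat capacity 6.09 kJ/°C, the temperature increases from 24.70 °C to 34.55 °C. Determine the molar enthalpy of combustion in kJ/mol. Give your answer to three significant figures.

ΔT = 34.55 − 24.70 = 9.85 °C
q_cal = C_cal × ΔT = 6.09 × 9.85 = 59.9865 kJ
n = 2.26 / 122.12 = 0.01851 mol
q_rxn = −q_cal = -59.9865 kJ
ΔH = -59.9865 / 0.01851 = -3241 kJ/mol

ΔH = -3240 kJ/mol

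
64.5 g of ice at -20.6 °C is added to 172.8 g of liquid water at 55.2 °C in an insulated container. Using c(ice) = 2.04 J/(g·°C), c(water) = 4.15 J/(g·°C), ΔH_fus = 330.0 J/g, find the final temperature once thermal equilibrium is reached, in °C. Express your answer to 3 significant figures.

T_f = 15.8 °C

Heat to bring ice to 0 °C and melt it: q₁ = 64.5×2.04×20.6 + 64.5×330.0 = 23996 J
Heat the water can supply cooling to 0 °C: 172.8×4.15×55.2 = 39585.0 J > q₁, so all ice melts.
Energy balance: 172.8×4.15×(55.2 − T) = 23996 + 64.5×4.15×(T − 0)
717.12(55.2 − T) = 23996 + 267.675 T
39585.0 − 23996 = 984.795 T
T = 15589.0 / 984.795 = 15.83 °C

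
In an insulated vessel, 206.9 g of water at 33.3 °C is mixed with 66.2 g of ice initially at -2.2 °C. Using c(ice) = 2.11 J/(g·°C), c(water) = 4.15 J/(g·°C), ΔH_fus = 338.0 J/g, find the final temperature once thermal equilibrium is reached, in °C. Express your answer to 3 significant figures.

Heat to bring ice to 0 °C and melt it: q₁ = 66.2×2.11×2.2 + 66.2×338.0 = 22683 J
Heat the water can supply cooling to 0 °C: 206.9×4.15×33.3 = 28592.5 J > q₁, so all ice melts.
Energy balance: 206.9×4.15×(33.3 − T) = 22683 + 66.2×4.15×(T − 0)
858.635(33.3 − T) = 22683 + 274.73 T
28592.5 − 22683 = 1133.365 T
T = 5909.5 / 1133.365 = 5.214 °C

T_f = 5.21 °C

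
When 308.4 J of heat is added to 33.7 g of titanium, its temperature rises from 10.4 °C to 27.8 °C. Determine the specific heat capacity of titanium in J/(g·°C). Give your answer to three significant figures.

c = q / (m ΔT) = 308.4 / (33.7 × 17.4)
c = 308.4 / 586.38 = 0.526 J/(g·°C)

c = 0.526 J/(g·°C)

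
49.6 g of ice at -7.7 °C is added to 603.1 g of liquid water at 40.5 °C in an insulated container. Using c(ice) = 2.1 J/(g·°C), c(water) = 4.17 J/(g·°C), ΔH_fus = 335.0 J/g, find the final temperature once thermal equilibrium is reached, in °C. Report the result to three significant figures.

Heat to bring ice to 0 °C and melt it: q₁ = 49.6×2.1×7.7 + 49.6×335.0 = 17418 J
Heat the water can supply cooling to 0 °C: 603.1×4.17×40.5 = 101855 J > q₁, so all ice melts.
Energy balance: 603.1×4.17×(40.5 − T) = 17418 + 49.6×4.17×(T − 0)
2514.927(40.5 − T) = 17418 + 206.832 T
101855 − 17418 = 2721.759 T
T = 84437 / 2721.759 = 31.02 °C

T_f = 31.0 °C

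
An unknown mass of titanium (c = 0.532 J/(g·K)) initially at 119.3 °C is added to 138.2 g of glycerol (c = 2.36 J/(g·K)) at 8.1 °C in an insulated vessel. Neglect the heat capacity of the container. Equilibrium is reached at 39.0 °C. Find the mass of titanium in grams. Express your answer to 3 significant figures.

m = 236 g

q_gained = (138.2 × 2.36) × (39.0 − 8.1) = 10080 J
q_lost = m × 0.532 × (119.3 − 39.0) = 42.7196 m
m = 10080 / 42.7196 = 236 g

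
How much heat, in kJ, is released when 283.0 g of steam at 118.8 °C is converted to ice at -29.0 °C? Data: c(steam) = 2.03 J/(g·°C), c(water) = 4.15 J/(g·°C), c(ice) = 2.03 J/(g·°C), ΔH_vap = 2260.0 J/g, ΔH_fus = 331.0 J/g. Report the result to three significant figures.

q = 878 kJ

q1 (cool steam 118.8→100 °C): 283.0 × 2.03 × 18.8 = 10800 J
q2 (condense at 100 °C): 283.0 × 2260.0 = 639580 J
q3 (cool water 100→0 °C): 283.0 × 4.15 × 100.0 = 117445 J
q4 (freeze at 0 °C): 283.0 × 331.0 = 93673 J
q5 (cool ice 0→-29.0 °C): 283.0 × 2.03 × 29.0 = 16660 J
Total: 10800 + 639580 + 117445 + 93673 + 16660 = 878158 J = 878 kJ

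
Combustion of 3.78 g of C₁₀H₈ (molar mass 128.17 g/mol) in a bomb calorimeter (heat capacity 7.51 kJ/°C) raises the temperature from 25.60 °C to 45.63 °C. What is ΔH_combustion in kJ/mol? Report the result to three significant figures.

ΔT = 45.63 − 25.60 = 20.03 °C
q_cal = C_cal × ΔT = 7.51 × 20.03 = 150.4253 kJ
n = 3.78 / 128.17 = 0.02949 mol
q_rxn = −q_cal = -150.4253 kJ
ΔH = -150.4253 / 0.02949 = -5101 kJ/mol

ΔH = -5100 kJ/mol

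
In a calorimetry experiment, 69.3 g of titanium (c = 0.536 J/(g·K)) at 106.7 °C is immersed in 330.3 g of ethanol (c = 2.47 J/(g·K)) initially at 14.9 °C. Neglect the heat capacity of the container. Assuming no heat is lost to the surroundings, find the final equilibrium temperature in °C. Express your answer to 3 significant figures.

T_f = 18.9 °C

Heat lost by titanium = heat gained by ethanol.
(69.3)(0.536)(106.7 − T) = (330.3)(2.47)(T − 14.9)
37.1448 (106.7 − T) = 815.841 (T − 14.9)
3963.4 − 37.1448 T = 815.841 T − 12156
16119.4 = 852.9858 T
T = 18.90 °C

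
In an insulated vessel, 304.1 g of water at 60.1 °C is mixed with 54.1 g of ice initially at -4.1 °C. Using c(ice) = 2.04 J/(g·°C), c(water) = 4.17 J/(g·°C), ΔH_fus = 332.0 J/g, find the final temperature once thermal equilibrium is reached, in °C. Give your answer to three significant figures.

Heat to bring ice to 0 °C and melt it: q₁ = 54.1×2.04×4.1 + 54.1×332.0 = 18414 J
Heat the water can supply cooling to 0 °C: 304.1×4.17×60.1 = 76212.6 J > q₁, so all ice melts.
Energy balance: 304.1×4.17×(60.1 − T) = 18414 + 54.1×4.17×(T − 0)
1268.097(60.1 − T) = 18414 + 225.597 T
76212.6 − 18414 = 1493.694 T
T = 57798.6 / 1493.694 = 38.70 °C

T_f = 38.7 °C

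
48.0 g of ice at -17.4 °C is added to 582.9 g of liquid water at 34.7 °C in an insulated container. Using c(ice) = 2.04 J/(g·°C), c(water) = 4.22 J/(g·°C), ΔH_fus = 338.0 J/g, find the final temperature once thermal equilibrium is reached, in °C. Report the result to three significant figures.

Heat to bring ice to 0 °C and melt it: q₁ = 48.0×2.04×17.4 + 48.0×338.0 = 17928 J
Heat the water can supply cooling to 0 °C: 582.9×4.22×34.7 = 85356.4 J > q₁, so all ice melts.
Energy balance: 582.9×4.22×(34.7 − T) = 17928 + 48.0×4.22×(T − 0)
2459.838(34.7 − T) = 17928 + 202.56 T
85356.4 − 17928 = 2662.398 T
T = 67428.4 / 2662.398 = 25.33 °C

T_f = 25.3 °C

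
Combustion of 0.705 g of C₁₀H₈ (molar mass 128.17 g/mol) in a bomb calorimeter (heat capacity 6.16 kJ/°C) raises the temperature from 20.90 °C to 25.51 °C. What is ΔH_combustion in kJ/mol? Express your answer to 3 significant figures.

ΔH = -5160 kJ/mol

ΔT = 25.51 − 20.90 = 4.61 °C
q_cal = C_cal × ΔT = 6.16 × 4.61 = 28.3976 kJ
n = 0.705 / 128.17 = 0.005501 mol
q_rxn = −q_cal = -28.3976 kJ
ΔH = -28.3976 / 0.005501 = -5162 kJ/mol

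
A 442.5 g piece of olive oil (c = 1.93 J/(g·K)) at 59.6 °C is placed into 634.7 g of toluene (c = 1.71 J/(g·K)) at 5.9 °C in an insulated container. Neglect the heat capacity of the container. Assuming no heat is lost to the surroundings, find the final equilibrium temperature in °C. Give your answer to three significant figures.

T_f = 29.5 °C

Heat lost by olive oil = heat gained by toluene.
(442.5)(1.93)(59.6 − T) = (634.7)(1.71)(T − 5.9)
854.025 (59.6 − T) = 1085.337 (T − 5.9)
50900 − 854.025 T = 1085.337 T − 6403.5
57303.5 = 1939.362 T
T = 29.548 °C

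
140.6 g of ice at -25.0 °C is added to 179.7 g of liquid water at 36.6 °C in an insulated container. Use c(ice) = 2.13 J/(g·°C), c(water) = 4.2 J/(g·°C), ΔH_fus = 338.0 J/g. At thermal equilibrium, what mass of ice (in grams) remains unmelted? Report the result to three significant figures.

Heat to warm all ice to 0 °C: 140.6×2.13×25.0 = 7487.0 J
Heat released by water cooling to 0 °C: 179.7×4.2×36.6 = 27623 J
27623 J < 7487.0 + 140.6×338.0 = 55009.8 J, so not all ice melts; final T = 0 °C.
Heat left for melting: 27623 − 7487.0 = 20136.0 J
Mass melted = 20136.0 / 338.0 = 59.57 g
Ice remaining = 140.6 − 59.57 = 81.03 g

m_ice remaining = 81.0 g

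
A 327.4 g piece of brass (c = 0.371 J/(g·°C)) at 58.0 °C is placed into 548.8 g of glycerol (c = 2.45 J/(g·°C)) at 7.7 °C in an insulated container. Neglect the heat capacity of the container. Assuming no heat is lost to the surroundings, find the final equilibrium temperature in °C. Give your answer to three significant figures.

Heat lost by brass = heat gained by glycerol.
(327.4)(0.371)(58.0 − T) = (548.8)(2.45)(T − 7.7)
121.4654 (58.0 − T) = 1344.56 (T − 7.7)
7045.0 − 121.4654 T = 1344.56 T − 10353
17398.0 = 1466.0254 T
T = 11.87 °C

T_f = 11.9 °C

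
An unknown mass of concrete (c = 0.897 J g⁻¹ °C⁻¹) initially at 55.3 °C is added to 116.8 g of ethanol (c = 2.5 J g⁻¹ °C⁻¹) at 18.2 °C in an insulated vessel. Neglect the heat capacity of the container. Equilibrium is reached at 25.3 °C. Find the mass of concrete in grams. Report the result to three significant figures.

q_gained = (116.8 × 2.5) × (25.3 − 18.2) = 2073 J
q_lost = m × 0.897 × (55.3 − 25.3) = 26.91 m
m = 2073 / 26.91 = 77.0 g

m = 77.0 g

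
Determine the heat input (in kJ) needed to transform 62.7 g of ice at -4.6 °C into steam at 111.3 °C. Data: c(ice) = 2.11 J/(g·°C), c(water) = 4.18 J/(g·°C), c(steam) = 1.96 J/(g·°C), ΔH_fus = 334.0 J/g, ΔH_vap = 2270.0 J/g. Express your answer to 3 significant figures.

q = 191 kJ

q1 (heat ice -4.6→0.0 °C): 62.7 × 2.11 × 4.6 = 609 J
q2 (melt at 0 °C): 62.7 × 334.0 = 20942 J
q3 (heat water 0.0→100.0 °C): 62.7 × 4.18 × 100.0 = 26209 J
q4 (vaporize at 100 °C): 62.7 × 2270.0 = 142329 J
q5 (heat steam 100.0→111.3 °C): 62.7 × 1.96 × 11.3 = 1389 J
Total: 609 + 20942 + 26209 + 142329 + 1389 = 191478 J = 191 kJ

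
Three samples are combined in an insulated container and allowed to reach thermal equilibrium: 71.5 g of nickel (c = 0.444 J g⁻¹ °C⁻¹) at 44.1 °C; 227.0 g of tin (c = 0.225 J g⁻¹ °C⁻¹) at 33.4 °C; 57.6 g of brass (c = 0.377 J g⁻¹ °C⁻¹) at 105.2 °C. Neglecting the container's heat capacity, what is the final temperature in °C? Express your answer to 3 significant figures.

Σ mᵢcᵢ(T − Tᵢ) = 0  ⇒  T = Σ mᵢcᵢTᵢ / Σ mᵢcᵢ
Σ mᵢcᵢ = 71.5×0.444 + 227.0×0.225 + 57.6×0.377 = 104.5362
Σ mᵢcᵢTᵢ = 31.746×44.1 + 51.075×33.4 + 21.7152×105.2 = 5390.3
T = 5390.3 / 104.5362 = 51.56 °C

T_f = 51.6 °C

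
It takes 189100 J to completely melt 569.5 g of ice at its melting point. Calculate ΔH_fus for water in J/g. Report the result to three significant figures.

ΔH_fus = q / m = 189100 / 569.5 = 332 J/g

ΔH_fus = 332 J/g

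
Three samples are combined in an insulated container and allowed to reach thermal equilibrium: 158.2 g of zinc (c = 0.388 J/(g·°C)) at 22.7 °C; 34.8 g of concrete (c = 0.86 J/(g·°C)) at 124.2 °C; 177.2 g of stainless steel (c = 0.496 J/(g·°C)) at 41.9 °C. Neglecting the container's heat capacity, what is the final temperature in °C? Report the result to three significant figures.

T_f = 49.1 °C

Σ mᵢcᵢ(T − Tᵢ) = 0  ⇒  T = Σ mᵢcᵢTᵢ / Σ mᵢcᵢ
Σ mᵢcᵢ = 158.2×0.388 + 34.8×0.86 + 177.2×0.496 = 179.2008
Σ mᵢcᵢTᵢ = 61.3816×22.7 + 29.928×124.2 + 87.8912×41.9 = 8793.1
T = 8793.1 / 179.2008 = 49.07 °C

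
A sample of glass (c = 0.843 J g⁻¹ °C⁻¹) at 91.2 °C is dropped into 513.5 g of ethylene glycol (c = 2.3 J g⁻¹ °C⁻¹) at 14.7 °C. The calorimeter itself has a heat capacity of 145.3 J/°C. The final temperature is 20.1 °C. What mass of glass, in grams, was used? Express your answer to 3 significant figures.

q_gained = (513.5 × 2.3 + 145.3) × (20.1 − 14.7) = 7162 J
q_lost = m × 0.843 × (91.2 − 20.1) = 59.9373 m
m = 7162 / 59.9373 = 119 g

m = 119 g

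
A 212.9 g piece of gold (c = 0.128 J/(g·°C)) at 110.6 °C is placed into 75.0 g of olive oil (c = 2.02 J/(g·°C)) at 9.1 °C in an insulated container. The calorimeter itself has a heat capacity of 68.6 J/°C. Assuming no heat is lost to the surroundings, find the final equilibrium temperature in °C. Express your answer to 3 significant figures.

T_f = 20.3 °C

Heat lost by gold = heat gained by olive oil + calorimeter.
(212.9)(0.128)(110.6 − T) = [(75.0)(2.02) + 68.6](T − 9.1)
27.2512 (110.6 − T) = 220.1 (T − 9.1)
3014.0 − 27.2512 T = 220.1 T − 2002.9
5016.9 = 247.3512 T
T = 20.28 °C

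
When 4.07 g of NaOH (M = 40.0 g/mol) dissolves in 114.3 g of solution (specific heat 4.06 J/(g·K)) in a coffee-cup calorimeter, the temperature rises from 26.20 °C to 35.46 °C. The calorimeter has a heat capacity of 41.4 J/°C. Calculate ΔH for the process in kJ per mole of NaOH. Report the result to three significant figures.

|ΔT| = |35.46 − 26.20| = 9.26 °C
|q_surr| = (114.3 × 4.06 + 41.4) × 9.26 = 505.458 × 9.26 = 4681 J
n(NaOH) = 4.07 / 40.0 = 0.1018 mol
Temperature rose, so q_rxn = −|q_surr| = -4.681 kJ
ΔH = q_rxn / n = -45.98 kJ/mol

ΔH = -46.0 kJ/mol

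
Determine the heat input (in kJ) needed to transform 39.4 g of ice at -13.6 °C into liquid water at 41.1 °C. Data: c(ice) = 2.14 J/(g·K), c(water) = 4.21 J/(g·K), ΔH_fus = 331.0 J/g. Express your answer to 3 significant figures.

q1 (heat ice -13.6→0.0 °C): 39.4 × 2.14 × 13.6 = 1147 J
q2 (melt at 0 °C): 39.4 × 331.0 = 13041 J
q3 (heat water 0.0→41.1 °C): 39.4 × 4.21 × 41.1 = 6817 J
Total: 1147 + 13041 + 6817 = 21005 J = 21.0 kJ

q = 21.0 kJ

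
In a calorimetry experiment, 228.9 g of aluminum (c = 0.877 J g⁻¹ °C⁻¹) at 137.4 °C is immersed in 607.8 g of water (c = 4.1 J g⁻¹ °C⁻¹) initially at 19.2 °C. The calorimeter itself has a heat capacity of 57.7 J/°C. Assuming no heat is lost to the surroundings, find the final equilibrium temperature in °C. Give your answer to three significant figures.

T_f = 27.8 °C

Heat lost by aluminum = heat gained by water + calorimeter.
(228.9)(0.877)(137.4 − T) = [(607.8)(4.1) + 57.7](T − 19.2)
200.7453 (137.4 − T) = 2549.68 (T − 19.2)
27582 − 200.7453 T = 2549.68 T − 48954
76536 = 2750.4253 T
T = 27.83 °C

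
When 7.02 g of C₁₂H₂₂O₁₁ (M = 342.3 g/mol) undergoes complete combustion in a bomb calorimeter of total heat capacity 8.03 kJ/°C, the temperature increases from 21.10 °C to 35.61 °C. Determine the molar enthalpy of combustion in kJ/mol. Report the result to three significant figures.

ΔT = 35.61 − 21.10 = 14.51 °C
q_cal = C_cal × ΔT = 8.03 × 14.51 = 116.5153 kJ
n = 7.02 / 342.3 = 0.02051 mol
q_rxn = −q_cal = -116.5153 kJ
ΔH = -116.5153 / 0.02051 = -5681 kJ/mol

ΔH = -5680 kJ/mol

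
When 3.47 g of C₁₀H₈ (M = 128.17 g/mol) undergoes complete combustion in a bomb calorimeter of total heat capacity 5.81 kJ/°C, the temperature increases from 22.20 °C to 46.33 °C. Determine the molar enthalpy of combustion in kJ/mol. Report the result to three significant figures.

ΔT = 46.33 − 22.20 = 24.13 °C
q_cal = C_cal × ΔT = 5.81 × 24.13 = 140.1953 kJ
n = 3.47 / 128.17 = 0.02707 mol
q_rxn = −q_cal = -140.1953 kJ
ΔH = -140.1953 / 0.02707 = -5179 kJ/mol

ΔH = -5180 kJ/mol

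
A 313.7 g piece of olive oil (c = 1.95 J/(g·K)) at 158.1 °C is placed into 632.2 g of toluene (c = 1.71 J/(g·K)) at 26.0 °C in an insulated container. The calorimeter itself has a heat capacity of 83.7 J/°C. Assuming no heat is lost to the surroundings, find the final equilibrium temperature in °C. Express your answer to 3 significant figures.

T_f = 71.5 °C

Heat lost by olive oil = heat gained by toluene + calorimeter.
(313.7)(1.95)(158.1 − T) = [(632.2)(1.71) + 83.7](T − 26.0)
611.715 (158.1 − T) = 1164.762 (T − 26.0)
96712 − 611.715 T = 1164.762 T − 30284
126996 = 1776.477 T
T = 71.49 °C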